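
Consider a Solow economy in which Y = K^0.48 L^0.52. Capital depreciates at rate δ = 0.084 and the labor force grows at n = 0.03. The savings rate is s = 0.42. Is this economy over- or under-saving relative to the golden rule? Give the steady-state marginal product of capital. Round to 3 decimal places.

under-saving; MPK ≈ 0.130

The effective depreciation rate is n + δ = 0.03 + 0.084 = 0.114.
Steady-state k*: s·k^0.48 = 0.114·k gives k* = (0.42/0.114)^(1/0.52) ≈ 12.2779.
MPK = 0.48·12.2779^(-0.52) ≈ 0.1303.
MPK > n+δ = 0.114, so the economy is dynamically efficient (under-saving).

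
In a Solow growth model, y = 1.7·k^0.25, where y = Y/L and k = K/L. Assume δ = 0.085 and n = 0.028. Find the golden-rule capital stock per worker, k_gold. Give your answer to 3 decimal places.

n + δ = 0.028 + 0.085 = 0.113.
Maximizing c = f(k) − (n+δ)·k gives f'(k) = n+δ, i.e. 0.25·1.7·k^(0.25−1) = 0.113, so k_gold = (0.25·1.7/0.113)^(1/0.75) ≈ 5.8490.

k_gold ≈ 5.849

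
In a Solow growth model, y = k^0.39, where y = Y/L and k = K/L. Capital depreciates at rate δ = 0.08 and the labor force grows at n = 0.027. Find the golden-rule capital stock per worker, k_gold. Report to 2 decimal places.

The effective depreciation rate is n + δ = 0.027 + 0.08 = 0.107.
Maximizing c = f(k) − (n+δ)·k gives f'(k) = n+δ, i.e. 0.39·k^(0.39−1) = 0.107, so k_gold = (0.39/0.107)^(1/0.61) ≈ 8.3327.

k_gold ≈ 8.33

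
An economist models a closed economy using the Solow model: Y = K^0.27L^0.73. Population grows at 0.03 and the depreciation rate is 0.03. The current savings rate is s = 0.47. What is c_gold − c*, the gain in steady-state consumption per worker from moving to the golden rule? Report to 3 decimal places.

Δc ≈ 0.138

n + δ = 0.03 + 0.03 = 0.06.
Current steady state (s = 0.47): k* = (0.47/0.06)^(1/0.73) ≈ 16.7720, y* = 16.7720^0.27 ≈ 2.1411, c* = (1−0.47)·2.1411 ≈ 1.1348.
At the golden rule the marginal product of capital equals n+δ: 0.27·k^(0.27−1) = 0.06. Solving, k_gold = (0.27/0.06)^(1/0.73) ≈ 7.8490.
y_gold = 7.8490^0.27 ≈ 1.7442, c_gold = y_gold − 0.06·k_gold ≈ 1.2733.
Gain: Δc = 1.2733 − 1.1348 ≈ 0.1385.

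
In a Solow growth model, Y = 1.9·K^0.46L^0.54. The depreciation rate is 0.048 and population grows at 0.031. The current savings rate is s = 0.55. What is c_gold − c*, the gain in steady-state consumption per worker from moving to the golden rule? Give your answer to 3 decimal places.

Δc ≈ 0.236

n + δ = 0.031 + 0.048 = 0.079.
Current steady state (s = 0.55): k* = (0.55·1.9/0.079)^(1/0.54) ≈ 119.3526, y* = 1.9·119.3526^0.46 ≈ 17.1434, c* = (1−0.55)·17.1434 ≈ 7.7145.
Maximizing c = f(k) − (n+δ)·k gives f'(k) = n+δ, i.e. 0.46·1.9·k^(0.46−1) = 0.079, so k_gold = (0.46·1.9/0.079)^(1/0.54) ≈ 85.7273.
y_gold = 1.9·85.7273^0.46 ≈ 14.7227, c_gold = y_gold − 0.079·k_gold ≈ 7.9503.
Gain: Δc = 7.9503 − 7.7145 ≈ 0.2358.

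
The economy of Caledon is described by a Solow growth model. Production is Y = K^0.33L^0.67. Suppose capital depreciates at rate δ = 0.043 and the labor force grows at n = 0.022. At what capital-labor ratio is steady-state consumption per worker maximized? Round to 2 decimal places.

n + δ = 0.022 + 0.043 = 0.065.
Setting f'(k) = n+δ gives 0.33·k^(0.33−1) = 0.065, hence k_gold = (0.33/0.065)^(1/0.67) ≈ 11.3015.

k_gold ≈ 11.30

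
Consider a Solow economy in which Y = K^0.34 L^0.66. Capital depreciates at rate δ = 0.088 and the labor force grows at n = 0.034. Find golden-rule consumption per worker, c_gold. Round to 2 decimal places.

Break-even investment rate: n + δ = 0.034 + 0.088 = 0.122.
Golden rule sets MPK = n+δ: 0.34·k^(0.34−1) = 0.122, so k_gold = (0.34/0.122)^(1/0.66) ≈ 4.7252.
y_gold = 4.7252^0.34 ≈ 1.6955.
c_gold = y_gold − (n+δ)·k_gold = 1.6955 − 0.122·4.7252 ≈ 1.1190.

c_gold ≈ 1.12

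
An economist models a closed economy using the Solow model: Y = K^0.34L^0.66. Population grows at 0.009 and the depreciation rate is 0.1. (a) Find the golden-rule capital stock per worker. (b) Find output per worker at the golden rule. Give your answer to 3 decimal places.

Capital per worker breaks even when investment replaces (n + δ)·k; here n + δ = 0.109.
Maximizing c = f(k) − (n+δ)·k gives f'(k) = n+δ, i.e. 0.34·k^(0.34−1) = 0.109, so k_gold = (0.34/0.109)^(1/0.66) ≈ 5.6049.
y_gold = 5.6049^0.34 ≈ 1.7969.

(a) k_gold ≈ 5.605; (b) y_gold ≈ 1.797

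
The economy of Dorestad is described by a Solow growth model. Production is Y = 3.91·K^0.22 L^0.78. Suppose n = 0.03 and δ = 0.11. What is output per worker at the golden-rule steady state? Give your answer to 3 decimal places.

Break-even investment rate: n + δ = 0.03 + 0.11 = 0.14.
Golden rule sets MPK = n+δ: 0.22·3.91·k^(0.22−1) = 0.14, so k_gold = (0.22·3.91/0.14)^(1/0.78) ≈ 10.2532.
Output: y_gold = 3.91·k_gold^0.22 = 3.91·10.2532^0.22 ≈ 6.5248.

y_gold ≈ 6.525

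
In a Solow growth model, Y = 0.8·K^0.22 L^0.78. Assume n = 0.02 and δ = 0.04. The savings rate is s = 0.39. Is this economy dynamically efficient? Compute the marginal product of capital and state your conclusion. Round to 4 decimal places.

dynamically inefficient; MPK ≈ 0.0338

Capital per worker breaks even when investment replaces (n + δ)·k; here n + δ = 0.06.
Steady-state k*: s·A·k^0.22 = 0.06·k gives k* = (0.39·0.8/0.06)^(1/0.78) ≈ 8.2785.
MPK = 0.22·0.8·8.2785^(-0.78) ≈ 0.0338.
MPK < n+δ = 0.06, so the economy is dynamically inefficient (over-saving).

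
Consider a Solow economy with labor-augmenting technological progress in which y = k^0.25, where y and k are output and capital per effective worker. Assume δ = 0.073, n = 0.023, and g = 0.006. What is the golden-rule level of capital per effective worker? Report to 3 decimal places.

k_gold ≈ 3.305

Break-even investment rate: n + g + δ = 0.023 + 0.006 + 0.073 = 0.102.
Setting f'(k) = n+g+δ gives 0.25·k^(0.25−1) = 0.102, hence k_gold = (0.25/0.102)^(1/0.75) ≈ 3.3046.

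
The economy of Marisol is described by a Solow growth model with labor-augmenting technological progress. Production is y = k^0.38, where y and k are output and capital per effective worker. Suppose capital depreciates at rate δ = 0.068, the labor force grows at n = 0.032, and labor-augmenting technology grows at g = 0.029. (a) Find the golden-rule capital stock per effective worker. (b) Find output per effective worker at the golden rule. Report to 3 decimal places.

n + g + δ = 0.032 + 0.029 + 0.068 = 0.129.
Setting f'(k) = n+g+δ gives 0.38·k^(0.38−1) = 0.129, hence k_gold = (0.38/0.129)^(1/0.62) ≈ 5.7117.
y_gold = 5.7117^0.38 ≈ 1.9390.

(a) k_gold ≈ 5.712; (b) y_gold ≈ 1.939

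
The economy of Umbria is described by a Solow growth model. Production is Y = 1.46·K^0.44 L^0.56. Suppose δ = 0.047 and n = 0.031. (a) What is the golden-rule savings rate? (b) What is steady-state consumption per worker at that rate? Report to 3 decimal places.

Break-even investment rate: n + δ = 0.031 + 0.047 = 0.078.
For Cobb-Douglas, s_gold equals capital's share: s_gold = 0.44.
Setting f'(k) = n+δ gives 0.44·1.46·k^(0.44−1) = 0.078, hence k_gold = (0.44·1.46/0.078)^(1/0.56) ≈ 43.1716.
y_gold = 1.46·43.1716^0.44 ≈ 7.6531; c_gold = (1−0.44)·y_gold ≈ 4.2858.

(a) s_gold = 0.440; (b) c_gold ≈ 4.286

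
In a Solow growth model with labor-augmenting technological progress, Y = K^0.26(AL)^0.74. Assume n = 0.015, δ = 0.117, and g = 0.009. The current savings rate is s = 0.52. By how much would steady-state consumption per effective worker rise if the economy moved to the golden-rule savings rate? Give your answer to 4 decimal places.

Δc ≈ 0.1583

The effective depreciation rate is n + g + δ = 0.015 + 0.009 + 0.117 = 0.141.
Current steady state (s = 0.52): k* = (0.52/0.141)^(1/0.74) ≈ 5.8334, y* = 5.8334^0.26 ≈ 1.5818, c* = (1−0.52)·1.5818 ≈ 0.7592.
Maximizing c = f(k) − (n+g+δ)·k gives f'(k) = n+g+δ, i.e. 0.26·k^(0.26−1) = 0.141, so k_gold = (0.26/0.141)^(1/0.74) ≈ 2.2863.
y_gold = 2.2863^0.26 ≈ 1.2399, c_gold = y_gold − 0.141·k_gold ≈ 0.9175.
Gain: Δc = 0.9175 − 0.7592 ≈ 0.1583.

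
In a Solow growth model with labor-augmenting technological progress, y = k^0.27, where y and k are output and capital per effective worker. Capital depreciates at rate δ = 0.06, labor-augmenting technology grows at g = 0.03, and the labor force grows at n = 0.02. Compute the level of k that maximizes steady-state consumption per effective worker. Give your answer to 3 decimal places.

n + g + δ = 0.02 + 0.03 + 0.06 = 0.11.
Golden rule sets MPK = n+g+δ: 0.27·k^(0.27−1) = 0.11, so k_gold = (0.27/0.11)^(1/0.73) ≈ 3.4214.

k_gold ≈ 3.421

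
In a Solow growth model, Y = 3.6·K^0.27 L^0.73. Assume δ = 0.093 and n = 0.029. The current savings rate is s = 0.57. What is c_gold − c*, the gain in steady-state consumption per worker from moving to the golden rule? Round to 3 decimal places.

Capital per worker breaks even when investment replaces (n + δ)·k; here n + δ = 0.122.
Current steady state (s = 0.57): k* = (0.57·3.6/0.122)^(1/0.73) ≈ 47.7752, y* = 3.6·47.7752^0.27 ≈ 10.2256, c* = (1−0.57)·10.2256 ≈ 4.3970.
Golden rule sets MPK = n+δ: 0.27·3.6·k^(0.27−1) = 0.122, so k_gold = (0.27·3.6/0.122)^(1/0.73) ≈ 17.1659.
y_gold = 3.6·17.1659^0.27 ≈ 7.7564, c_gold = y_gold − 0.122·k_gold ≈ 5.6622.
Gain: Δc = 5.6622 − 4.3970 ≈ 1.2652.

Δc ≈ 1.265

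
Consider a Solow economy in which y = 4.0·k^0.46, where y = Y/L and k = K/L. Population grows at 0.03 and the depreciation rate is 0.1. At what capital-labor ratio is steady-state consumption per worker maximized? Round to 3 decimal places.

k_gold ≈ 135.285

Capital per worker breaks even when investment replaces (n + δ)·k; here n + δ = 0.13.
Setting f'(k) = n+δ gives 0.46·4.0·k^(0.46−1) = 0.13, hence k_gold = (0.46·4.0/0.13)^(1/0.54) ≈ 135.2848.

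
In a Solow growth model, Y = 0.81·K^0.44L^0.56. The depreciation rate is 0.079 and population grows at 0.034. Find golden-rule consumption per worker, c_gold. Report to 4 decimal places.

n + δ = 0.034 + 0.079 = 0.113.
At the golden rule the marginal product of capital equals n+δ: 0.44·0.81·k^(0.44−1) = 0.113. Solving, k_gold = (0.44·0.81/0.113)^(1/0.56) ≈ 7.7771.
y_gold = 0.81·7.7771^0.44 ≈ 1.9973.
c_gold = y_gold − (n+δ)·k_gold = 1.9973 − 0.113·7.7771 ≈ 1.1185.

c_gold ≈ 1.1185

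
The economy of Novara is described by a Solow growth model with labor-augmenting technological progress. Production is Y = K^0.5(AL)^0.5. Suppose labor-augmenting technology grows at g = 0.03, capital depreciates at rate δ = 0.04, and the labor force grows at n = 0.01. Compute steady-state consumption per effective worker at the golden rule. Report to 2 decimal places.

c_gold ≈ 3.12

Capital per effective worker breaks even when investment replaces (n + g + δ)·k; here n + g + δ = 0.08.
Setting f'(k) = n+g+δ gives 0.5·k^(0.5−1) = 0.08, hence k_gold = (0.5/0.08)^(1/0.5) ≈ 39.0625.
y_gold = 39.0625^0.5 ≈ 6.2500.
c_gold = y_gold − (n+g+δ)·k_gold = 6.2500 − 0.08·39.0625 ≈ 3.1250.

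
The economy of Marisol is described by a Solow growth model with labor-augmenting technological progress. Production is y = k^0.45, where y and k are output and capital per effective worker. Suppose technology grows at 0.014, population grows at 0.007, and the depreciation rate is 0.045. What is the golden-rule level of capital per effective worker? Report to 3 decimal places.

n + g + δ = 0.007 + 0.014 + 0.045 = 0.066.
At the golden rule the marginal product of capital equals n+g+δ: 0.45·k^(0.45−1) = 0.066. Solving, k_gold = (0.45/0.066)^(1/0.55) ≈ 32.7915.

k_gold ≈ 32.791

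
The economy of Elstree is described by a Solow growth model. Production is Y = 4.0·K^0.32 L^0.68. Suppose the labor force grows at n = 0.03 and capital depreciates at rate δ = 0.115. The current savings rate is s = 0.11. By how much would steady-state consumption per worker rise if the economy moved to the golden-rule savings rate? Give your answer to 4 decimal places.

Capital per worker breaks even when investment replaces (n + δ)·k; here n + δ = 0.145.
Current steady state (s = 0.11): k* = (0.11·4.0/0.145)^(1/0.68) ≈ 5.1162, y* = 4.0·5.1162^0.32 ≈ 6.7441, c* = (1−0.11)·6.7441 ≈ 6.0022.
At the golden rule the marginal product of capital equals n+δ: 0.32·4.0·k^(0.32−1) = 0.145. Solving, k_gold = (0.32·4.0/0.145)^(1/0.68) ≈ 24.6005.
y_gold = 4.0·24.6005^0.32 ≈ 11.1471, c_gold = y_gold − 0.145·k_gold ≈ 7.5800.
Gain: Δc = 7.5800 − 6.0022 ≈ 1.5778.

Δc ≈ 1.5778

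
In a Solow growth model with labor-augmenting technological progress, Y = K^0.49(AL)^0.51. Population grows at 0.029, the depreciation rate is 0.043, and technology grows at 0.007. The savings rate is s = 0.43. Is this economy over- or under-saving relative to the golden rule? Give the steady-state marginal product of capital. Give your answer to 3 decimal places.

The effective depreciation rate is n + g + δ = 0.029 + 0.007 + 0.043 = 0.079.
Steady-state k*: s·k^0.49 = 0.079·k gives k* = (0.43/0.079)^(1/0.51) ≈ 27.7221.
MPK = 0.49·27.7221^(-0.51) ≈ 0.0900.
MPK > n+g+δ = 0.079, so the economy is dynamically efficient (under-saving).

under-saving; MPK ≈ 0.090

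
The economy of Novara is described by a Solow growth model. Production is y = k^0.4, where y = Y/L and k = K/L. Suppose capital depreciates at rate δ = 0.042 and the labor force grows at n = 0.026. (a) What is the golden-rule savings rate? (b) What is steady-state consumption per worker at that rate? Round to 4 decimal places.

(a) s_gold = 0.4000; (b) c_gold ≈ 1.9552

Break-even investment rate: n + δ = 0.026 + 0.042 = 0.068.
For Cobb-Douglas, s_gold equals capital's share: s_gold = 0.4.
At the golden rule the marginal product of capital equals n+δ: 0.4·k^(0.4−1) = 0.068. Solving, k_gold = (0.4/0.068)^(1/0.6) ≈ 19.1684.
y_gold = 19.1684^0.4 ≈ 3.2586; c_gold = (1−0.4)·y_gold ≈ 1.9552.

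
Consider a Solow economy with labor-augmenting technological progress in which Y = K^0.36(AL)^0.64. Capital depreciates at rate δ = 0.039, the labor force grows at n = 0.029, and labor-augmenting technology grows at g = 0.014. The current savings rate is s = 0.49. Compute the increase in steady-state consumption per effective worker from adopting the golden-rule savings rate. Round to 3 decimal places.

Capital per effective worker breaks even when investment replaces (n + g + δ)·k; here n + g + δ = 0.082.
Current steady state (s = 0.49): k* = (0.49/0.082)^(1/0.64) ≈ 16.3342, y* = 16.3342^0.36 ≈ 2.7335, c* = (1−0.49)·2.7335 ≈ 1.3941.
Golden rule sets MPK = n+g+δ: 0.36·k^(0.36−1) = 0.082, so k_gold = (0.36/0.082)^(1/0.64) ≈ 10.0899.
y_gold = 10.0899^0.36 ≈ 2.2983, c_gold = y_gold − 0.082·k_gold ≈ 1.4709.
Gain: Δc = 1.4709 − 1.3941 ≈ 0.0768.

Δc ≈ 0.077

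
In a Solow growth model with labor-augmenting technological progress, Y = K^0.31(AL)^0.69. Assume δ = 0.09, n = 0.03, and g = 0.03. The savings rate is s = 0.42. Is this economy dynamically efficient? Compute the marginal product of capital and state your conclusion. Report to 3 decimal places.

Capital per effective worker breaks even when investment replaces (n + g + δ)·k; here n + g + δ = 0.15.
Steady-state k*: s·k^0.31 = 0.15·k gives k* = (0.42/0.15)^(1/0.69) ≈ 4.4469.
MPK = 0.31·4.4469^(-0.69) ≈ 0.1107.
MPK < n+g+δ = 0.15, so the economy is dynamically inefficient (over-saving).

dynamically inefficient; MPK ≈ 0.111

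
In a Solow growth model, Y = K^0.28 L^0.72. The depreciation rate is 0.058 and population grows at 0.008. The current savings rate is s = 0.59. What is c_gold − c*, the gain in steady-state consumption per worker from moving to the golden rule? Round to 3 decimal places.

Δc ≈ 0.302

Break-even investment rate: n + δ = 0.008 + 0.058 = 0.066.
Current steady state (s = 0.59): k* = (0.59/0.066)^(1/0.72) ≈ 20.9537, y* = 20.9537^0.28 ≈ 2.3440, c* = (1−0.59)·2.3440 ≈ 0.9610.
Golden rule sets MPK = n+δ: 0.28·k^(0.28−1) = 0.066, so k_gold = (0.28/0.066)^(1/0.72) ≈ 7.4419.
y_gold = 7.4419^0.28 ≈ 1.7542, c_gold = y_gold − 0.066·k_gold ≈ 1.2630.
Gain: Δc = 1.2630 − 0.9610 ≈ 0.3020.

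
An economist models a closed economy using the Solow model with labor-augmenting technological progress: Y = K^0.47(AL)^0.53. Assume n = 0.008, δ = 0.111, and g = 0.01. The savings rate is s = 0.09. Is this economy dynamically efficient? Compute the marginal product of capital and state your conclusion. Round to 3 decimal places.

n + g + δ = 0.008 + 0.01 + 0.111 = 0.129.
Steady-state k*: s·k^0.47 = 0.129·k gives k* = (0.09/0.129)^(1/0.53) ≈ 0.5070.
MPK = 0.47·0.5070^(-0.53) ≈ 0.6737.
MPK > n+g+δ = 0.129, so the economy is dynamically efficient (under-saving).

dynamically efficient; MPK ≈ 0.674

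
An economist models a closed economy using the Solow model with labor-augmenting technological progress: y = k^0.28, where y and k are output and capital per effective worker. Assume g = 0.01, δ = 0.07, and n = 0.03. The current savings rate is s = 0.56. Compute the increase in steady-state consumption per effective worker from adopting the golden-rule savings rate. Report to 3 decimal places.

Δc ≈ 0.207

The effective depreciation rate is n + g + δ = 0.03 + 0.01 + 0.07 = 0.11.
Current steady state (s = 0.56): k* = (0.56/0.11)^(1/0.72) ≈ 9.5865, y* = 9.5865^0.28 ≈ 1.8831, c* = (1−0.56)·1.8831 ≈ 0.8285.
Golden rule sets MPK = n+g+δ: 0.28·k^(0.28−1) = 0.11, so k_gold = (0.28/0.11)^(1/0.72) ≈ 3.6607.
y_gold = 3.6607^0.28 ≈ 1.4381, c_gold = y_gold − 0.11·k_gold ≈ 1.0355.
Gain: Δc = 1.0355 − 0.8285 ≈ 0.2069.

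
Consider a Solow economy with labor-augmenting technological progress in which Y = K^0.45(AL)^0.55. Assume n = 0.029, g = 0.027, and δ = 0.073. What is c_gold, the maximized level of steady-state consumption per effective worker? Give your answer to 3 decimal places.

Break-even investment rate: n + g + δ = 0.029 + 0.027 + 0.073 = 0.129.
Golden rule sets MPK = n+g+δ: 0.45·k^(0.45−1) = 0.129, so k_gold = (0.45/0.129)^(1/0.55) ≈ 9.6959.
y_gold = 9.6959^0.45 ≈ 2.7795.
c_gold = y_gold − (n+g+δ)·k_gold = 2.7795 − 0.129·9.6959 ≈ 1.5287.

c_gold ≈ 1.529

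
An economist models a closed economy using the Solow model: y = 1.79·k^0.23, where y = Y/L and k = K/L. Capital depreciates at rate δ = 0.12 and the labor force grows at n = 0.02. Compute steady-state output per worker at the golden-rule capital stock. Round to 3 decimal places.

n + δ = 0.02 + 0.12 = 0.14.
Setting f'(k) = n+δ gives 0.23·1.79·k^(0.23−1) = 0.14, hence k_gold = (0.23·1.79/0.14)^(1/0.77) ≈ 4.0586.
Output: y_gold = 1.79·k_gold^0.23 = 1.79·4.0586^0.23 ≈ 2.4705.

y_gold ≈ 2.470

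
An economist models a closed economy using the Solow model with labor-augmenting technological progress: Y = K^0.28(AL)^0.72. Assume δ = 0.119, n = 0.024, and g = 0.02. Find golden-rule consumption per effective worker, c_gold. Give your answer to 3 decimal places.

c_gold ≈ 0.889

n + g + δ = 0.024 + 0.02 + 0.119 = 0.163.
Golden rule sets MPK = n+g+δ: 0.28·k^(0.28−1) = 0.163, so k_gold = (0.28/0.163)^(1/0.72) ≈ 2.1201.
y_gold = 2.1201^0.28 ≈ 1.2342.
c_gold = y_gold − (n+g+δ)·k_gold = 1.2342 − 0.163·2.1201 ≈ 0.8886.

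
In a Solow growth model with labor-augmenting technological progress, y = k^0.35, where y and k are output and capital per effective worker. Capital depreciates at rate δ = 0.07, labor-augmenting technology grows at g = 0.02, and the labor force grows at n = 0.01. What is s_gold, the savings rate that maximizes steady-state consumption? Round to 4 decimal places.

The effective depreciation rate is n + g + δ = 0.01 + 0.02 + 0.07 = 0.1.
At the golden rule MPK = n+g+δ, and in any Cobb-Douglas steady state s = (n+g+δ)·k/y = MPK·k/y = capital's share 0.35.

s_gold = 0.3500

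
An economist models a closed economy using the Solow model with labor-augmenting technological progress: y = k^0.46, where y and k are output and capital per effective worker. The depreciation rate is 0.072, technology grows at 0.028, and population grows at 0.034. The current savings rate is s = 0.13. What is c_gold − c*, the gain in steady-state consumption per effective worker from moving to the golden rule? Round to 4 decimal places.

The effective depreciation rate is n + g + δ = 0.034 + 0.028 + 0.072 = 0.134.
Current steady state (s = 0.13): k* = (0.13/0.134)^(1/0.54) ≈ 0.9454, y* = 0.9454^0.46 ≈ 0.9745, c* = (1−0.13)·0.9745 ≈ 0.8478.
At the golden rule the marginal product of capital equals n+g+δ: 0.46·k^(0.46−1) = 0.134. Solving, k_gold = (0.46/0.134)^(1/0.54) ≈ 9.8164.
y_gold = 9.8164^0.46 ≈ 2.8595, c_gold = y_gold − 0.134·k_gold ≈ 1.5442.
Gain: Δc = 1.5442 − 0.8478 ≈ 0.6963.

Δc ≈ 0.6963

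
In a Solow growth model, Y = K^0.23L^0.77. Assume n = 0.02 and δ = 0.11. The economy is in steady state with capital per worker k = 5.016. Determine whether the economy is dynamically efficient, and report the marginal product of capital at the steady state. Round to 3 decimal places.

Break-even investment rate: n + δ = 0.02 + 0.11 = 0.13.
MPK = 0.23·k^(0.23−1) = 0.23·5.016^(-0.77) ≈ 0.0664.
MPK < 0.13, so the economy is dynamically inefficient (over-saving).

dynamically inefficient; MPK ≈ 0.066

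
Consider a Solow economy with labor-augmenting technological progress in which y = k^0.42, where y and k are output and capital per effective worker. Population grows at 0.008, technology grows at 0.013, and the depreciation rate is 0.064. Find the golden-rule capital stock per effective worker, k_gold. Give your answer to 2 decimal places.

Capital per effective worker breaks even when investment replaces (n + g + δ)·k; here n + g + δ = 0.085.
Maximizing c = f(k) − (n+g+δ)·k gives f'(k) = n+g+δ, i.e. 0.42·k^(0.42−1) = 0.085, so k_gold = (0.42/0.085)^(1/0.58) ≈ 15.7130.

k_gold ≈ 15.71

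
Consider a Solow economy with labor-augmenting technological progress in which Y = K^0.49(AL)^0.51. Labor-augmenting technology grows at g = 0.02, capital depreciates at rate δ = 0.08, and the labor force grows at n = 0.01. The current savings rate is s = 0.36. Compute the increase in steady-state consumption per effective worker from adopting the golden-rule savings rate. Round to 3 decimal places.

Break-even investment rate: n + g + δ = 0.01 + 0.02 + 0.08 = 0.11.
Current steady state (s = 0.36): k* = (0.36/0.11)^(1/0.51) ≈ 10.2241, y* = 10.2241^0.49 ≈ 3.1240, c* = (1−0.36)·3.1240 ≈ 1.9994.
Golden rule sets MPK = n+g+δ: 0.49·k^(0.49−1) = 0.11, so k_gold = (0.49/0.11)^(1/0.51) ≈ 18.7139.
y_gold = 18.7139^0.49 ≈ 4.2011, c_gold = y_gold − 0.11·k_gold ≈ 2.1425.
Gain: Δc = 2.1425 − 1.9994 ≈ 0.1432.

Δc ≈ 0.143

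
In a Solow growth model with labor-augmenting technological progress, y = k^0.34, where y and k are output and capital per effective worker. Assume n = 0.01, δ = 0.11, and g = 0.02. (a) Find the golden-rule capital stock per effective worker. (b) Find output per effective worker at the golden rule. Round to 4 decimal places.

Capital per effective worker breaks even when investment replaces (n + g + δ)·k; here n + g + δ = 0.14.
Maximizing c = f(k) − (n+g+δ)·k gives f'(k) = n+g+δ, i.e. 0.34·k^(0.34−1) = 0.14, so k_gold = (0.34/0.14)^(1/0.66) ≈ 3.8359.
y_gold = 3.8359^0.34 ≈ 1.5795.

(a) k_gold ≈ 3.8359; (b) y_gold ≈ 1.5795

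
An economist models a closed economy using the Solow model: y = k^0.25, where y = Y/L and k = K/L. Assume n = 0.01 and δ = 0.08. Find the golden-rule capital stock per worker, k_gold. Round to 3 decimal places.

k_gold ≈ 3.905

Break-even investment rate: n + δ = 0.01 + 0.08 = 0.09.
Golden rule sets MPK = n+δ: 0.25·k^(0.25−1) = 0.09, so k_gold = (0.25/0.09)^(1/0.75) ≈ 3.9048.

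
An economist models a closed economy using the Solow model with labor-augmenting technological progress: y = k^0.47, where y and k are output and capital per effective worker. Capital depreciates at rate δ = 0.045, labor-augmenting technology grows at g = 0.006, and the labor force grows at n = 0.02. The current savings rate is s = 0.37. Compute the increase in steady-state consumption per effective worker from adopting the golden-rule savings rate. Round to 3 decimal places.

The effective depreciation rate is n + g + δ = 0.02 + 0.006 + 0.045 = 0.071.
Current steady state (s = 0.37): k* = (0.37/0.071)^(1/0.53) ≈ 22.5280, y* = 22.5280^0.47 ≈ 4.3229, c* = (1−0.37)·4.3229 ≈ 2.7235.
Setting f'(k) = n+g+δ gives 0.47·k^(0.47−1) = 0.071, hence k_gold = (0.47/0.071)^(1/0.53) ≈ 35.3797.
y_gold = 35.3797^0.47 ≈ 5.3446, c_gold = y_gold − 0.071·k_gold ≈ 2.8326.
Gain: Δc = 2.8326 − 2.7235 ≈ 0.1092.

Δc ≈ 0.109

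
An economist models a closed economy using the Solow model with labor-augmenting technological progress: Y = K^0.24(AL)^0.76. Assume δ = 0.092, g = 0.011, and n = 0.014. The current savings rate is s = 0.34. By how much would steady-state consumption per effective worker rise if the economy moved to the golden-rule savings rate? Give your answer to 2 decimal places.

Break-even investment rate: n + g + δ = 0.014 + 0.011 + 0.092 = 0.117.
Current steady state (s = 0.34): k* = (0.34/0.117)^(1/0.76) ≈ 4.0700, y* = 4.0700^0.24 ≈ 1.4006, c* = (1−0.34)·1.4006 ≈ 0.9244.
At the golden rule the marginal product of capital equals n+g+δ: 0.24·k^(0.24−1) = 0.117. Solving, k_gold = (0.24/0.117)^(1/0.76) ≈ 2.5737.
y_gold = 2.5737^0.24 ≈ 1.2547, c_gold = y_gold − 0.117·k_gold ≈ 0.9536.
Gain: Δc = 0.9536 − 0.9244 ≈ 0.0292.

Δc ≈ 0.03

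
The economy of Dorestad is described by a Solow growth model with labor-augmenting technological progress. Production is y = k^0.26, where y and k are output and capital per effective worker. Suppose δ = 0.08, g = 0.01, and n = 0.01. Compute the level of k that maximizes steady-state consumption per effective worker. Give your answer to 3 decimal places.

n + g + δ = 0.01 + 0.01 + 0.08 = 0.1.
Golden rule sets MPK = n+g+δ: 0.26·k^(0.26−1) = 0.1, so k_gold = (0.26/0.1)^(1/0.74) ≈ 3.6373.

k_gold ≈ 3.637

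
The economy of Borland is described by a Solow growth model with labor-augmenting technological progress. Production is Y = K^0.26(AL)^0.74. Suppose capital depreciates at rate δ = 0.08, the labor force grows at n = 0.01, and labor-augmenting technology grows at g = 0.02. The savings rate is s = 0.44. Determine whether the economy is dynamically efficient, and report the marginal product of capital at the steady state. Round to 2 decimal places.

Capital per effective worker breaks even when investment replaces (n + g + δ)·k; here n + g + δ = 0.11.
Steady-state k*: s·k^0.26 = 0.11·k gives k* = (0.44/0.11)^(1/0.74) ≈ 6.5102.
MPK = 0.26·6.5102^(-0.74) ≈ 0.0650.
MPK < n+g+δ = 0.11, so the economy is dynamically inefficient (over-saving).

dynamically inefficient; MPK ≈ 0.07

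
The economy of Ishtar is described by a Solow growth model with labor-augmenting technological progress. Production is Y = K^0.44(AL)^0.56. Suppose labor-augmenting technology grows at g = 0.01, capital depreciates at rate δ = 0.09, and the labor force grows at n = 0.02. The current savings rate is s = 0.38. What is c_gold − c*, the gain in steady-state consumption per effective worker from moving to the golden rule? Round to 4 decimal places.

Δc ≈ 0.0207

n + g + δ = 0.02 + 0.01 + 0.09 = 0.12.
Current steady state (s = 0.38): k* = (0.38/0.12)^(1/0.56) ≈ 7.8331, y* = 7.8331^0.44 ≈ 2.4736, c* = (1−0.38)·2.4736 ≈ 1.5336.
Golden rule sets MPK = n+g+δ: 0.44·k^(0.44−1) = 0.12, so k_gold = (0.44/0.12)^(1/0.56) ≈ 10.1772.
y_gold = 10.1772^0.44 ≈ 2.7756, c_gold = y_gold − 0.12·k_gold ≈ 1.5543.
Gain: Δc = 1.5543 − 1.5336 ≈ 0.0207.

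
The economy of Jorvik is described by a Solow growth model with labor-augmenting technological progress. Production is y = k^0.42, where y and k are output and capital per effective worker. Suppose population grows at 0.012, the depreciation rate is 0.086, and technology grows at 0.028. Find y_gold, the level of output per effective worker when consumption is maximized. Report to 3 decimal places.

y_gold ≈ 2.391

The effective depreciation rate is n + g + δ = 0.012 + 0.028 + 0.086 = 0.126.
Setting f'(k) = n+g+δ gives 0.42·k^(0.42−1) = 0.126, hence k_gold = (0.42/0.126)^(1/0.58) ≈ 7.9710.
Output: y_gold = k_gold^0.42 = 7.9710^0.42 ≈ 2.3913.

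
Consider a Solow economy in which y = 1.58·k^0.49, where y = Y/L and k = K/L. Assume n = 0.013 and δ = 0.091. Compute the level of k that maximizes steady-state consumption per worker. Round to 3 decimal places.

n + δ = 0.013 + 0.091 = 0.104.
Golden rule sets MPK = n+δ: 0.49·1.58·k^(0.49−1) = 0.104, so k_gold = (0.49·1.58/0.104)^(1/0.51) ≈ 51.2213.

k_gold ≈ 51.221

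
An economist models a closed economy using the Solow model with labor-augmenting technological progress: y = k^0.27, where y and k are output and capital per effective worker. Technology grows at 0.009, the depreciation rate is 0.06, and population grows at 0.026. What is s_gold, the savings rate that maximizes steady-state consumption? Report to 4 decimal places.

s_gold = 0.2700

Capital per effective worker breaks even when investment replaces (n + g + δ)·k; here n + g + δ = 0.095.
At the golden rule MPK = n+g+δ, and in any Cobb-Douglas steady state s = (n+g+δ)·k/y = MPK·k/y = capital's share 0.27.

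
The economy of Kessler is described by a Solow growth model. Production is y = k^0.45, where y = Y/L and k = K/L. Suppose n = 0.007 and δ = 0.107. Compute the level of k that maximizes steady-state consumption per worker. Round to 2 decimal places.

k_gold ≈ 12.14

n + δ = 0.007 + 0.107 = 0.114.
Maximizing c = f(k) − (n+δ)·k gives f'(k) = n+δ, i.e. 0.45·k^(0.45−1) = 0.114, so k_gold = (0.45/0.114)^(1/0.55) ≈ 12.1394.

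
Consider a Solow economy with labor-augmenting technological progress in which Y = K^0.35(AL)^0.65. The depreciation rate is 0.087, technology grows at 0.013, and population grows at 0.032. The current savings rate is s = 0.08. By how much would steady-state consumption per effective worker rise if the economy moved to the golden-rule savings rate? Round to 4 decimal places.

Δc ≈ 0.3963

Capital per effective worker breaks even when investment replaces (n + g + δ)·k; here n + g + δ = 0.132.
Current steady state (s = 0.08): k* = (0.08/0.132)^(1/0.65) ≈ 0.4628, y* = 0.4628^0.35 ≈ 0.7636, c* = (1−0.08)·0.7636 ≈ 0.7026.
At the golden rule the marginal product of capital equals n+g+δ: 0.35·k^(0.35−1) = 0.132. Solving, k_gold = (0.35/0.132)^(1/0.65) ≈ 4.4826.
y_gold = 4.4826^0.35 ≈ 1.6906, c_gold = y_gold − 0.132·k_gold ≈ 1.0989.
Gain: Δc = 1.0989 − 0.7026 ≈ 0.3963.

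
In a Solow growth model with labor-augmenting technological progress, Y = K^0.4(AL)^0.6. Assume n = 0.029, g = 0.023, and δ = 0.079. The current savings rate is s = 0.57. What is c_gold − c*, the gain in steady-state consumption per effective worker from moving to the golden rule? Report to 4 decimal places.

The effective depreciation rate is n + g + δ = 0.029 + 0.023 + 0.079 = 0.131.
Current steady state (s = 0.57): k* = (0.57/0.131)^(1/0.6) ≈ 11.5968, y* = 11.5968^0.4 ≈ 2.6652, c* = (1−0.57)·2.6652 ≈ 1.1461.
Setting f'(k) = n+g+δ gives 0.4·k^(0.4−1) = 0.131, hence k_gold = (0.4/0.131)^(1/0.6) ≈ 6.4266.
y_gold = 6.4266^0.4 ≈ 2.1047, c_gold = y_gold − 0.131·k_gold ≈ 1.2628.
Gain: Δc = 1.2628 − 1.1461 ≈ 0.1168.

Δc ≈ 0.1168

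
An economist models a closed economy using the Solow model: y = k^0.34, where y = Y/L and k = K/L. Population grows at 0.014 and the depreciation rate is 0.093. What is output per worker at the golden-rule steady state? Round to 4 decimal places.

y_gold ≈ 1.8141

The effective depreciation rate is n + δ = 0.014 + 0.093 = 0.107.
Maximizing c = f(k) − (n+δ)·k gives f'(k) = n+δ, i.e. 0.34·k^(0.34−1) = 0.107, so k_gold = (0.34/0.107)^(1/0.66) ≈ 5.7643.
Output: y_gold = k_gold^0.34 = 5.7643^0.34 ≈ 1.8141.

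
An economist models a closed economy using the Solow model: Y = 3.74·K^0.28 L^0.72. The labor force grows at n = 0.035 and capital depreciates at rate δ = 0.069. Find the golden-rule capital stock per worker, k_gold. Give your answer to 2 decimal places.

k_gold ≈ 24.72

n + δ = 0.035 + 0.069 = 0.104.
At the golden rule the marginal product of capital equals n+δ: 0.28·3.74·k^(0.28−1) = 0.104. Solving, k_gold = (0.28·3.74/0.104)^(1/0.72) ≈ 24.7201.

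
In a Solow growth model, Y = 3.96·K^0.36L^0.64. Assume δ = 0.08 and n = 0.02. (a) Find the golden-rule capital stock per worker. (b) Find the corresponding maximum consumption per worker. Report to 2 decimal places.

(a) k_gold ≈ 63.55; (b) c_gold ≈ 11.30

n + δ = 0.02 + 0.08 = 0.1.
Setting f'(k) = n+δ gives 0.36·3.96·k^(0.36−1) = 0.1, hence k_gold = (0.36·3.96/0.1)^(1/0.64) ≈ 63.5509.
y_gold = 3.96·63.5509^0.36 ≈ 17.6530; c_gold = y_gold − 0.1·k_gold ≈ 11.2979.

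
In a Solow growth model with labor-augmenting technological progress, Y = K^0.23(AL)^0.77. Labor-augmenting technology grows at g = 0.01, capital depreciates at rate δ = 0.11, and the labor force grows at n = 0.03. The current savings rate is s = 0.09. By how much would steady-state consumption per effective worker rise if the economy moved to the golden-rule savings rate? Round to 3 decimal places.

The effective depreciation rate is n + g + δ = 0.03 + 0.01 + 0.11 = 0.15.
Current steady state (s = 0.09): k* = (0.09/0.15)^(1/0.77) ≈ 0.5151, y* = 0.5151^0.23 ≈ 0.8585, c* = (1−0.09)·0.8585 ≈ 0.7812.
Maximizing c = f(k) − (n+g+δ)·k gives f'(k) = n+g+δ, i.e. 0.23·k^(0.23−1) = 0.15, so k_gold = (0.23/0.15)^(1/0.77) ≈ 1.7422.
y_gold = 1.7422^0.23 ≈ 1.1362, c_gold = y_gold − 0.15·k_gold ≈ 0.8749.
Gain: Δc = 0.8749 − 0.7812 ≈ 0.0936.

Δc ≈ 0.094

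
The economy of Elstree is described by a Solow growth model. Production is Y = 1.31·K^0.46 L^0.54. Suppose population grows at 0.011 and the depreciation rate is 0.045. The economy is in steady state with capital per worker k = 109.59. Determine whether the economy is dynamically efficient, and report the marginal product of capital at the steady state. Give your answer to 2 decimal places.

dynamically inefficient; MPK ≈ 0.05

The effective depreciation rate is n + δ = 0.011 + 0.045 = 0.056.
MPK = 0.46·1.31·k^(0.46−1) = 0.46·1.31·109.59^(-0.54) ≈ 0.0477.
MPK < 0.056, so the economy is dynamically inefficient (over-saving).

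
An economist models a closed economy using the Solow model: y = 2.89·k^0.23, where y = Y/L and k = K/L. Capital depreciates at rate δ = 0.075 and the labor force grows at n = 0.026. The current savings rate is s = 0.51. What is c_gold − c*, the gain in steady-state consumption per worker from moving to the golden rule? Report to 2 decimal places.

Δc ≈ 0.75

The effective depreciation rate is n + δ = 0.026 + 0.075 = 0.101.
Current steady state (s = 0.51): k* = (0.51·2.89/0.101)^(1/0.77) ≈ 32.4997, y* = 2.89·32.4997^0.23 ≈ 6.4362, c* = (1−0.51)·6.4362 ≈ 3.1537.
Golden rule sets MPK = n+δ: 0.23·2.89·k^(0.23−1) = 0.101, so k_gold = (0.23·2.89/0.101)^(1/0.77) ≈ 11.5540.
y_gold = 2.89·11.5540^0.23 ≈ 5.0737, c_gold = y_gold − 0.101·k_gold ≈ 3.9068.
Gain: Δc = 3.9068 − 3.1537 ≈ 0.7530.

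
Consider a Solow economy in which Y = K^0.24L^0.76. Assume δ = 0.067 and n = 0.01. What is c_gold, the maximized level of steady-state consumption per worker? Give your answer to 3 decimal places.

c_gold ≈ 1.088

The effective depreciation rate is n + δ = 0.01 + 0.067 = 0.077.
Setting f'(k) = n+δ gives 0.24·k^(0.24−1) = 0.077, hence k_gold = (0.24/0.077)^(1/0.76) ≈ 4.4631.
y_gold = 4.4631^0.24 ≈ 1.4319.
c_gold = y_gold − (n+δ)·k_gold = 1.4319 − 0.077·4.4631 ≈ 1.0882.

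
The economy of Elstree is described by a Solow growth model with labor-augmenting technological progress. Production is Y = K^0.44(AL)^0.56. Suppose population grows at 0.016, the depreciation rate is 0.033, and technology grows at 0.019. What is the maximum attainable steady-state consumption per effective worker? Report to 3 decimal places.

Break-even investment rate: n + g + δ = 0.016 + 0.019 + 0.033 = 0.068.
Setting f'(k) = n+g+δ gives 0.44·k^(0.44−1) = 0.068, hence k_gold = (0.44/0.068)^(1/0.56) ≈ 28.0617.
y_gold = 28.0617^0.44 ≈ 4.3368.
c_gold = y_gold − (n+g+δ)·k_gold = 4.3368 − 0.068·28.0617 ≈ 2.4286.

c_gold ≈ 2.429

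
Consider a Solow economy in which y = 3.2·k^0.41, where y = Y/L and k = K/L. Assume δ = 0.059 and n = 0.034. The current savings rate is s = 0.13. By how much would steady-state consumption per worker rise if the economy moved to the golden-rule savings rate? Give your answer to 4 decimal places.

The effective depreciation rate is n + δ = 0.034 + 0.059 = 0.093.
Current steady state (s = 0.13): k* = (0.13·3.2/0.093)^(1/0.59) ≈ 12.6686, y* = 3.2·12.6686^0.41 ≈ 9.0629, c* = (1−0.13)·9.0629 ≈ 7.8848.
At the golden rule the marginal product of capital equals n+δ: 0.41·3.2·k^(0.41−1) = 0.093. Solving, k_gold = (0.41·3.2/0.093)^(1/0.59) ≈ 88.7609.
y_gold = 3.2·88.7609^0.41 ≈ 20.1336, c_gold = y_gold − 0.093·k_gold ≈ 11.8788.
Gain: Δc = 11.8788 − 7.8848 ≈ 3.9941.

Δc ≈ 3.9941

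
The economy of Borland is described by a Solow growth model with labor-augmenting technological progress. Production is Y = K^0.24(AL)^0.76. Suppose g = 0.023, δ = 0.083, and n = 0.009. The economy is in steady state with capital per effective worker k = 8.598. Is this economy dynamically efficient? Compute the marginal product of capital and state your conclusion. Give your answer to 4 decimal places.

Capital per effective worker breaks even when investment replaces (n + g + δ)·k; here n + g + δ = 0.115.
MPK = 0.24·k^(0.24−1) = 0.24·8.598^(-0.76) ≈ 0.0468.
MPK < 0.115, so the economy is dynamically inefficient (over-saving).

dynamically inefficient; MPK ≈ 0.0468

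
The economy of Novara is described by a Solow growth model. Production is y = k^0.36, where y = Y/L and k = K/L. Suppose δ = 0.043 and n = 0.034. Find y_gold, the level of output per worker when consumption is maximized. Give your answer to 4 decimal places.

y_gold ≈ 2.3811

n + δ = 0.034 + 0.043 = 0.077.
Golden rule sets MPK = n+δ: 0.36·k^(0.36−1) = 0.077, so k_gold = (0.36/0.077)^(1/0.64) ≈ 11.1322.
Output: y_gold = k_gold^0.36 = 11.1322^0.36 ≈ 2.3811.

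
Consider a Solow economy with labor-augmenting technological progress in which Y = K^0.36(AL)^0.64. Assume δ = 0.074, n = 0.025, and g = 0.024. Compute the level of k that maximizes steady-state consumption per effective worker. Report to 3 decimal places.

The effective depreciation rate is n + g + δ = 0.025 + 0.024 + 0.074 = 0.123.
Setting f'(k) = n+g+δ gives 0.36·k^(0.36−1) = 0.123, hence k_gold = (0.36/0.123)^(1/0.64) ≈ 5.3548.

k_gold ≈ 5.355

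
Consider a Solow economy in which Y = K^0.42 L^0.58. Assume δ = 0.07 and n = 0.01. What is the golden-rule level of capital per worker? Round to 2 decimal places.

The effective depreciation rate is n + δ = 0.01 + 0.07 = 0.08.
Golden rule sets MPK = n+δ: 0.42·k^(0.42−1) = 0.08, so k_gold = (0.42/0.08)^(1/0.58) ≈ 17.4443.

k_gold ≈ 17.44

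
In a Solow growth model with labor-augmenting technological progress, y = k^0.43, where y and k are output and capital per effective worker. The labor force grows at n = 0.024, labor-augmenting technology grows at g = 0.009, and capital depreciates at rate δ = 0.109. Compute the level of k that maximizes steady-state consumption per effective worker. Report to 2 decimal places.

k_gold ≈ 6.99

Break-even investment rate: n + g + δ = 0.024 + 0.009 + 0.109 = 0.142.
Golden rule sets MPK = n+g+δ: 0.43·k^(0.43−1) = 0.142, so k_gold = (0.43/0.142)^(1/0.57) ≈ 6.9851.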